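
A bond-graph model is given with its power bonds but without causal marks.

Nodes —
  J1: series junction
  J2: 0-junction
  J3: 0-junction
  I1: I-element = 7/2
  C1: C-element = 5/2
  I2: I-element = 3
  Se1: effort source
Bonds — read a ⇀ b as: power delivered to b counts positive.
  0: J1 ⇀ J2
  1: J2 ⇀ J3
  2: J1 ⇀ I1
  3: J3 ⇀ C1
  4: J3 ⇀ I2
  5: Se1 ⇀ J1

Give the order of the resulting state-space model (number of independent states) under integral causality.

3  (C1, I1, I2 all integral)

#5 |J1  (source Se1 imposes e)
#2 |I1  (I1 integral (f out))
#0 |J1  (1-jn J1 has f-setter on 2)
#1 |J2  (J2: last free bond brings effort in)
#3 |J3  (C1 outputs effort q/C1)
#4 |I2  (J3 effort already set via bond 3)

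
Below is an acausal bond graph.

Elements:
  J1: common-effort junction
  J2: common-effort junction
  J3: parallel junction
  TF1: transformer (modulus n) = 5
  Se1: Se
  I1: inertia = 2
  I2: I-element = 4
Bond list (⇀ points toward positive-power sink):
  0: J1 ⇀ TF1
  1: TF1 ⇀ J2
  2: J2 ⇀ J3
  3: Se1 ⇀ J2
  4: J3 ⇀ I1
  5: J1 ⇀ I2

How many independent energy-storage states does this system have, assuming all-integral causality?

2  (I1, I2 all integral)

bond 3 stroke at J2  (Se1 (Se) sets effort on bond)
bond 1 stroke at TF1  (common-e at J2 fixed by 3)
bond 2 stroke at J3  (J2 effort already set via bond 3)
bond 4 stroke at I1  (common-e at J3 fixed by 2)
bond 0 stroke at J1  (TF1: transformer flips bond 1)
bond 5 stroke at I2  (0-jn J1 has e-setter on 0)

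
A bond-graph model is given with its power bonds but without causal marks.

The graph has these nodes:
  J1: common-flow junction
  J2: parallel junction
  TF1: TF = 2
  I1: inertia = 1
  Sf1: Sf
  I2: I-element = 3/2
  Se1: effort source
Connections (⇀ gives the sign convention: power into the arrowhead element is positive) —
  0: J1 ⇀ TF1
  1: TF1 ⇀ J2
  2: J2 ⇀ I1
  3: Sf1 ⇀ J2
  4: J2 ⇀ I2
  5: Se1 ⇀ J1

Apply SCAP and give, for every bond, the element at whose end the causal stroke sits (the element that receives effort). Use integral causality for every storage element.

β3 stroke→Sf1  (source Sf1 imposes f)
β5 stroke→J1  (Se1: effort source, stroke at far end)
β0 stroke→TF1  (closing 1-jn rule on J1)
β1 stroke→J2  (TF1 one-in-one-out from 0)
β2 stroke→I1  (common-e at J2 fixed by 1)
β4 stroke→I2  (common-e at J2 fixed by 1)

#0 stroke→TF1
#1 stroke→J2
#2 stroke→I1
#3 stroke→Sf1
#4 stroke→I2
#5 stroke→J1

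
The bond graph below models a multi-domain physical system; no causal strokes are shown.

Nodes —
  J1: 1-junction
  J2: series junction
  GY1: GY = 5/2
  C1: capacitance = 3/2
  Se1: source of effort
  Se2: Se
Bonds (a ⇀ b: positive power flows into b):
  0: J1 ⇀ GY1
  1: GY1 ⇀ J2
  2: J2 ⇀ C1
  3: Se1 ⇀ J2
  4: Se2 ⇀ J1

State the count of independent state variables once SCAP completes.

1  (C1 all integral)

#3 →J2  (Se1 (Se) sets effort on bond)
#4 →J1  (Se2 fixes effort; stroke away)
#0 →GY1  (J1 needs exactly one f-in)
#1 →GY1  (GY GY1: same side as bond 0)
#2 →J2  (J2 flow already set via bond 1)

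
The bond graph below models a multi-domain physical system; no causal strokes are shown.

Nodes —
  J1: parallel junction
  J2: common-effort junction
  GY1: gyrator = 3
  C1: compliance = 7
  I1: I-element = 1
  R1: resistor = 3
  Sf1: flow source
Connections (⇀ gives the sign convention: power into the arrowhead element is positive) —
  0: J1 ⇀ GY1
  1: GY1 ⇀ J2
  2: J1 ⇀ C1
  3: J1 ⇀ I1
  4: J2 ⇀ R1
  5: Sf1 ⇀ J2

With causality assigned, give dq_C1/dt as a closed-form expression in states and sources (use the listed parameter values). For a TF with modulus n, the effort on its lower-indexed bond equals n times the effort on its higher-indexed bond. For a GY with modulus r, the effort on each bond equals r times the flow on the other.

dq_C1/dt = -F_Sf1 - p_I1 - q_C1/21

#5 →Sf1  (source Sf1 imposes f)
#2 →J1  (C1 outputs effort q/C1)
#0 →GY1  (0-jn J1 has e-setter on 2)
#3 →I1  (J1: bond 2 brought effort, rest push out)
#1 →GY1  (GY1: gyrator matches bond 0)
#4 →J2  (J2 needs exactly one e-in)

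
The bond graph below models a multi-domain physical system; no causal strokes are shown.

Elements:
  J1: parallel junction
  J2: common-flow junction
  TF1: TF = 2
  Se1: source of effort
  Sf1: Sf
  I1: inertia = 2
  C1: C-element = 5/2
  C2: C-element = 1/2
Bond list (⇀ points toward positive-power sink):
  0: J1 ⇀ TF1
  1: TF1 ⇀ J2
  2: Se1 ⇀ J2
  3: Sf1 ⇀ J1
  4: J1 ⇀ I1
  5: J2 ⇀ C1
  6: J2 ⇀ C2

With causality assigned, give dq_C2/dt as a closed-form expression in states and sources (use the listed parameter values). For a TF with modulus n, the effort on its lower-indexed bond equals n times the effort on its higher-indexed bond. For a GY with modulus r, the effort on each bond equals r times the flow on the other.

β2 stroke at J2  (Se1 (Se) sets effort on bond)
β3 stroke at Sf1  (Sf1 fixes flow; stroke at Sf1)
β4 stroke at I1  (prefer integral on I1)
β0 stroke at J1  (closing 0-jn rule on J1)
β1 stroke at TF1  (TF1 one-in-one-out from 0)
β5 stroke at J2  (1-jn J2 has f-setter on 1)
β6 stroke at J2  (1-jn J2 has f-setter on 1)

dq_C2/dt = 2*F_Sf1 - p_I1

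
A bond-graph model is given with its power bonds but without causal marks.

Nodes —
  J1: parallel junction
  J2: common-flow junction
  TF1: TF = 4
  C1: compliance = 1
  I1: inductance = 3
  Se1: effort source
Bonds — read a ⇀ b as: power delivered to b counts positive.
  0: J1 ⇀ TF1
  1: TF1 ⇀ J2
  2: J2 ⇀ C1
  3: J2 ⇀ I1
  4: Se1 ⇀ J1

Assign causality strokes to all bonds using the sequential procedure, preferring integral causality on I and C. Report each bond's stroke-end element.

#0 stroke→TF1
#1 stroke→J2
#2 stroke→J2
#3 stroke→I1
#4 stroke→J1

b4 →J1  (Se1: effort source, stroke at far end)
b0 →TF1  (J1 effort already set via bond 4)
b1 →J2  (TF1 one-in-one-out from 0)
b2 →J2  (C1: C, integral causality)
b3 →I1  (closing 1-jn rule on J2)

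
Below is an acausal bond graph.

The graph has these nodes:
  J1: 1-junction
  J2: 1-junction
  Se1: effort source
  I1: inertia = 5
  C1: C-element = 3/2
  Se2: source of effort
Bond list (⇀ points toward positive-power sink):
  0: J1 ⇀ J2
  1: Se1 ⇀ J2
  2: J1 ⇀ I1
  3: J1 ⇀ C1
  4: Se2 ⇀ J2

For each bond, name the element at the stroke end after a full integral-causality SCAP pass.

β0 →J1
β1 →J2
β2 →I1
β3 →J1
β4 →J2

bond 1 stroke→J2  (source Se1 imposes e)
bond 4 stroke→J2  (source Se2 imposes e)
bond 0 stroke→J1  (closing 1-jn rule on J2)
bond 2 stroke→I1  (I1: I, integral causality)
bond 3 stroke→J1  (1-jn J1 has f-setter on 2)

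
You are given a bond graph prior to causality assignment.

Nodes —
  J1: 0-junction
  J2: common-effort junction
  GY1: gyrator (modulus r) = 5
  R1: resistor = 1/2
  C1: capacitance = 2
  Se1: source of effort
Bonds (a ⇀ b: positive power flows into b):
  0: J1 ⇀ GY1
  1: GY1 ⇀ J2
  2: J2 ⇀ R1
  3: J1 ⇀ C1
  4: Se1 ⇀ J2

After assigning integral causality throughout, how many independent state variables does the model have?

β4 stroke→J2  (Se1: effort source, stroke at far end)
β1 stroke→GY1  (common-e at J2 fixed by 4)
β2 stroke→R1  (J2: bond 4 brought effort, rest push out)
β0 stroke→GY1  (through GY1, causality inverts; strokes same side of GY1)
β3 stroke→J1  (J1: last free bond brings effort in)

1  (C1 all integral)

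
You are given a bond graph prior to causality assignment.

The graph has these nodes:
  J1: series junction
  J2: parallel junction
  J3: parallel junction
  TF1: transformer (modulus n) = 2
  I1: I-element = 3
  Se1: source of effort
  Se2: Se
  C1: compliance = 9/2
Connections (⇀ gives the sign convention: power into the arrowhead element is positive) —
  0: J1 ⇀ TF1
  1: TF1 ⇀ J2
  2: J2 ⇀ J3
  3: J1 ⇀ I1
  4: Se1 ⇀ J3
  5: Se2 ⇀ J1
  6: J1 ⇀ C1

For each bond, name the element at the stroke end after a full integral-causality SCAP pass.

β4 stroke→J3  (Se1 (Se) sets effort on bond)
β5 stroke→J1  (source Se2 imposes e)
β2 stroke→J2  (common-e at J3 fixed by 4)
β1 stroke→TF1  (common-e at J2 fixed by 2)
β0 stroke→J1  (TF TF1: opposite of bond 1)
β3 stroke→I1  (prefer integral on I1)
β6 stroke→J1  (1-jn J1 has f-setter on 3)

#0 stroke at J1
#1 stroke at TF1
#2 stroke at J2
#3 stroke at I1
#4 stroke at J3
#5 stroke at J1
#6 stroke at J1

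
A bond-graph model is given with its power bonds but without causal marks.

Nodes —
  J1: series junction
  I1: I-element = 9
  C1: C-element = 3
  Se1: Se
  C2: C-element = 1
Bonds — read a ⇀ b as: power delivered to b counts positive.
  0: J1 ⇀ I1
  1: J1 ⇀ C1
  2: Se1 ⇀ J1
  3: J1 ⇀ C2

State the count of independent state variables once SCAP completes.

3  (C1, C2, I1 all integral)

β2 |J1  (Se1 (Se) sets effort on bond)
β0 |I1  (I1 outputs flow p/I1)
β1 |J1  (1-jn J1 has f-setter on 0)
β3 |J1  (common-f at J1 fixed by 0)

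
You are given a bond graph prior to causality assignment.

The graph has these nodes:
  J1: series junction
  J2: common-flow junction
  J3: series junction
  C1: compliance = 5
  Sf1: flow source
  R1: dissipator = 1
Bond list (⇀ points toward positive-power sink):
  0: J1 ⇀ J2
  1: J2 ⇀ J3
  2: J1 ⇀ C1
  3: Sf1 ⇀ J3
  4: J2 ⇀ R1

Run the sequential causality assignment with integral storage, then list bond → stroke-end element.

β0 stroke at J2
β1 stroke at J3
β2 stroke at J1
β3 stroke at Sf1
β4 stroke at J2

β3 stroke→Sf1  (Sf1 (Sf) sets flow on bond)
β1 stroke→J3  (1-jn J3 has f-setter on 3)
β0 stroke→J2  (J2 flow already set via bond 1)
β4 stroke→J2  (J2 flow already set via bond 1)
β2 stroke→J1  (J1 flow already set via bond 0)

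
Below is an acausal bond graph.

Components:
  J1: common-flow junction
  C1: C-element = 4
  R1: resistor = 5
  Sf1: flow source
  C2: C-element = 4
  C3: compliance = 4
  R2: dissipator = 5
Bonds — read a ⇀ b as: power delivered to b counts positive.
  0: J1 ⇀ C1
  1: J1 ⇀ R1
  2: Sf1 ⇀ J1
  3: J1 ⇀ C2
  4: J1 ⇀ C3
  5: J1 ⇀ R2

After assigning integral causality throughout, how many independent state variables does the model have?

bond 2 |Sf1  (Sf1: flow source, stroke at near end)
bond 0 |J1  (common-f at J1 fixed by 2)
bond 1 |J1  (common-f at J1 fixed by 2)
bond 3 |J1  (1-jn J1 has f-setter on 2)
bond 4 |J1  (common-f at J1 fixed by 2)
bond 5 |J1  (common-f at J1 fixed by 2)

3  (C1, C2, C3 all integral)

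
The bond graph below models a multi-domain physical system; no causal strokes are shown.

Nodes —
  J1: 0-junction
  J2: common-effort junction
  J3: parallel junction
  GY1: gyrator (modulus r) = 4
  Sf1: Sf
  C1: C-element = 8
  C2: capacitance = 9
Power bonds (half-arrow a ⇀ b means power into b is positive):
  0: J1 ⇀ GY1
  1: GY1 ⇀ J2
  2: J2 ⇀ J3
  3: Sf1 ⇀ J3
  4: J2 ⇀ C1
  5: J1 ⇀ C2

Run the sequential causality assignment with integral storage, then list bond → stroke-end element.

b0 stroke→GY1
b1 stroke→GY1
b2 stroke→J3
b3 stroke→Sf1
b4 stroke→J2
b5 stroke→J1

β3 stroke→Sf1  (source Sf1 imposes f)
β2 stroke→J3  (J3 needs exactly one e-in)
β4 stroke→J2  (C1: C, integral causality)
β1 stroke→GY1  (J2: bond 4 brought effort, rest push out)
β0 stroke→GY1  (GY1: gyrator matches bond 1)
β5 stroke→J1  (closing 0-jn rule on J1)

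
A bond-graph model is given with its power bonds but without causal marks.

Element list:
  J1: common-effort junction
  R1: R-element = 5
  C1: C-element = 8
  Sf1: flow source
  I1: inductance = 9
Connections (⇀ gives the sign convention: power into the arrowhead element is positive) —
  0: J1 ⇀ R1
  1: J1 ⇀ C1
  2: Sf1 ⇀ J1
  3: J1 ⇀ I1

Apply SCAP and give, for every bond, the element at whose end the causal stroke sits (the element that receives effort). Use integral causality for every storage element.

β0 stroke→R1
β1 stroke→J1
β2 stroke→Sf1
β3 stroke→I1

β2 |Sf1  (Sf1 fixes flow; stroke at Sf1)
β1 |J1  (C1: C, integral causality)
β0 |R1  (J1: bond 1 brought effort, rest push out)
β3 |I1  (common-e at J1 fixed by 1)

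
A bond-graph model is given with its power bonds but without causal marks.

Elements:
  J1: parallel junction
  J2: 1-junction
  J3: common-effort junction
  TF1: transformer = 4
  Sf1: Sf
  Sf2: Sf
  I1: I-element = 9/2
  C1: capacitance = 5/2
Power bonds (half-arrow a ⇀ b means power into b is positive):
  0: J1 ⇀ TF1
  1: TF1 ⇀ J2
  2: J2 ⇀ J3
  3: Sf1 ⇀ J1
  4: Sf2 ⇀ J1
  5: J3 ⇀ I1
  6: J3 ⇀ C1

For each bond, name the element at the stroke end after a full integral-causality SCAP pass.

b3 stroke at Sf1  (Sf1 (Sf) sets flow on bond)
b4 stroke at Sf2  (Sf2: flow source, stroke at near end)
b0 stroke at J1  (closing 0-jn rule on J1)
b1 stroke at TF1  (through TF1, causality passes straight; one stroke at TF1)
b2 stroke at J2  (J2 flow already set via bond 1)
b5 stroke at I1  (I1 integral (f out))
b6 stroke at J3  (J3: last free bond brings effort in)

b0 stroke→J1
b1 stroke→TF1
b2 stroke→J2
b3 stroke→Sf1
b4 stroke→Sf2
b5 stroke→I1
b6 stroke→J3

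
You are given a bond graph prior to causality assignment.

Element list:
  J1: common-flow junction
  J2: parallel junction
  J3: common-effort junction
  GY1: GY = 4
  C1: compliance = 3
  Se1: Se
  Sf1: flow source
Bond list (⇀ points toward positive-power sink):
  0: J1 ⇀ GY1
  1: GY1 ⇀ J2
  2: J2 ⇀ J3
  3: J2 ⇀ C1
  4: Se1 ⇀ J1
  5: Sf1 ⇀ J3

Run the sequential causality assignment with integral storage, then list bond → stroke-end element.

β4 →J1  (Se1: effort source, stroke at far end)
β5 →Sf1  (source Sf1 imposes f)
β0 →GY1  (only one flow-in slot at J1)
β2 →J3  (J3: last free bond brings effort in)
β1 →GY1  (GY GY1: same side as bond 0)
β3 →J2  (J2: last free bond brings effort in)

#0 stroke at GY1
#1 stroke at GY1
#2 stroke at J3
#3 stroke at J2
#4 stroke at J1
#5 stroke at Sf1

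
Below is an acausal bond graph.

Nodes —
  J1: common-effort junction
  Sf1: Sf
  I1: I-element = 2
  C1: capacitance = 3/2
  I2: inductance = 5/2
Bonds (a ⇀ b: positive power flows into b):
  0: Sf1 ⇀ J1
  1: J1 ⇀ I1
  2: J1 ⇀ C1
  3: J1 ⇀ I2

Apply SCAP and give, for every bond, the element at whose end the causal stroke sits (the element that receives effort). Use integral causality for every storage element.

#0 stroke→Sf1
#1 stroke→I1
#2 stroke→J1
#3 stroke→I2

#0 →Sf1  (Sf1: flow source, stroke at near end)
#1 →I1  (I1: I, integral causality)
#2 →J1  (C1 outputs effort q/C1)
#3 →I2  (J1 effort already set via bond 2)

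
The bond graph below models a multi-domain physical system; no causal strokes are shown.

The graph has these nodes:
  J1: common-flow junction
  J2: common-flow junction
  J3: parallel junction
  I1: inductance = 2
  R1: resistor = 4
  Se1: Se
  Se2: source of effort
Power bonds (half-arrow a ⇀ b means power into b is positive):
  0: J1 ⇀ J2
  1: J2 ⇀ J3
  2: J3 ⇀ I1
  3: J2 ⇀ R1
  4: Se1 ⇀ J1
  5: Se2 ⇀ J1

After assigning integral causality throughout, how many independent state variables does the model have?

1  (I1 all integral)

#4 stroke at J1  (Se1 fixes effort; stroke away)
#5 stroke at J1  (Se2 fixes effort; stroke away)
#0 stroke at J2  (closing 1-jn rule on J1)
#2 stroke at I1  (I1 outputs flow p/I1)
#1 stroke at J3  (closing 0-jn rule on J3)
#3 stroke at J2  (1-jn J2 has f-setter on 1)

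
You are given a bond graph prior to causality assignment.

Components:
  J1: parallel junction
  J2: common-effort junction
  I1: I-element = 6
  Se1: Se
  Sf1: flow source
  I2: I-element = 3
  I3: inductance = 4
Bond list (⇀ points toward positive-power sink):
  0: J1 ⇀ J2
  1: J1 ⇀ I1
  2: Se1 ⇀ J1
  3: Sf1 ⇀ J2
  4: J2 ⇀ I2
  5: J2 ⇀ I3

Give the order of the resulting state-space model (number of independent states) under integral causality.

3  (I1, I2, I3 all integral)

bond 2 stroke at J1  (Se1 (Se) sets effort on bond)
bond 3 stroke at Sf1  (source Sf1 imposes f)
bond 0 stroke at J2  (common-e at J1 fixed by 2)
bond 1 stroke at I1  (J1: bond 2 brought effort, rest push out)
bond 4 stroke at I2  (common-e at J2 fixed by 0)
bond 5 stroke at I3  (0-jn J2 has e-setter on 0)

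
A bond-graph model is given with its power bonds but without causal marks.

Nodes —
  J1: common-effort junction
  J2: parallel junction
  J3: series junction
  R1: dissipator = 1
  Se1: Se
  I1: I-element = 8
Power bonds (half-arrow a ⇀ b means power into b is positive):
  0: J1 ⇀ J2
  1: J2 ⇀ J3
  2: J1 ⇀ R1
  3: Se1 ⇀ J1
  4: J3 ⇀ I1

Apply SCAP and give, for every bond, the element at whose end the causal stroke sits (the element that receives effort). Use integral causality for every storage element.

#0 stroke at J2
#1 stroke at J3
#2 stroke at R1
#3 stroke at J1
#4 stroke at I1

b3 →J1  (Se1 (Se) sets effort on bond)
b0 →J2  (common-e at J1 fixed by 3)
b2 →R1  (common-e at J1 fixed by 3)
b1 →J3  (J2 effort already set via bond 0)
b4 →I1  (J3 needs exactly one f-in)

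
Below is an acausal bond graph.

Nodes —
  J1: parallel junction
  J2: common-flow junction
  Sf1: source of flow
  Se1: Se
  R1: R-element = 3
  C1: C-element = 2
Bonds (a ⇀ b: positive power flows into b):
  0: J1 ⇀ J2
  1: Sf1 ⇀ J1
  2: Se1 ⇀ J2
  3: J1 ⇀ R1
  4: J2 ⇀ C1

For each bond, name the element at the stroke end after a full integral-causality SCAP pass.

β0 →J1
β1 →Sf1
β2 →J2
β3 →R1
β4 →J2

#1 →Sf1  (source Sf1 imposes f)
#2 →J2  (Se1 (Se) sets effort on bond)
#4 →J2  (C1: C, integral causality)
#0 →J1  (only one flow-in slot at J2)
#3 →R1  (J1 effort already set via bond 0)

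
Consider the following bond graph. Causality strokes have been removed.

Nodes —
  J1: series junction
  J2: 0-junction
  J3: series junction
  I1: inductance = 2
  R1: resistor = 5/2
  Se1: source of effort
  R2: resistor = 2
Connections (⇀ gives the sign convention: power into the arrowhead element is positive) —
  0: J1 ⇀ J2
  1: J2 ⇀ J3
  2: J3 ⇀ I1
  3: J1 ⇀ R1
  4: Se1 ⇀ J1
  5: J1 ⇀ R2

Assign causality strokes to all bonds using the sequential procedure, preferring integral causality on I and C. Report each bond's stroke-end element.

b0 →J2
b1 →J3
b2 →I1
b3 →J1
b4 →J1
b5 →J1

#4 stroke at J1  (Se1: effort source, stroke at far end)
#2 stroke at I1  (I1 outputs flow p/I1)
#1 stroke at J3  (1-jn J3 has f-setter on 2)
#0 stroke at J2  (only one effort-in slot at J2)
#3 stroke at J1  (J1 flow already set via bond 0)
#5 stroke at J1  (J1: bond 0 brought flow, rest push out)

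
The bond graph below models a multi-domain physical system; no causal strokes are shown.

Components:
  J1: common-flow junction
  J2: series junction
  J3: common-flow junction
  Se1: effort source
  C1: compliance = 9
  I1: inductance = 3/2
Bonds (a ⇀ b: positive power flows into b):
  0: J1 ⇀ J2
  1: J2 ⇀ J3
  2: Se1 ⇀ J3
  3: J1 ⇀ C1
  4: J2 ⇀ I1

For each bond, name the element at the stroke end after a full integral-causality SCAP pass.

β0 →J2
β1 →J2
β2 →J3
β3 →J1
β4 →I1

bond 2 stroke at J3  (Se1 fixes effort; stroke away)
bond 1 stroke at J2  (J3 needs exactly one f-in)
bond 3 stroke at J1  (C1 integral (e out))
bond 0 stroke at J2  (only one flow-in slot at J1)
bond 4 stroke at I1  (J2: last free bond brings flow in)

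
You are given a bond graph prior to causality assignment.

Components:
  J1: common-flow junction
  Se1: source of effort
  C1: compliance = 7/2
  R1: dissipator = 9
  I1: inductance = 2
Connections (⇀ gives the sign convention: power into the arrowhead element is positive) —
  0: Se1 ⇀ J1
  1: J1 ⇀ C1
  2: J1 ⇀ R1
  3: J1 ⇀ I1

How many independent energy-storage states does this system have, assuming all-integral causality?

2  (C1, I1 all integral)

β0 stroke at J1  (Se1: effort source, stroke at far end)
β1 stroke at J1  (C1: C, integral causality)
β3 stroke at I1  (I1: I, integral causality)
β2 stroke at J1  (common-f at J1 fixed by 3)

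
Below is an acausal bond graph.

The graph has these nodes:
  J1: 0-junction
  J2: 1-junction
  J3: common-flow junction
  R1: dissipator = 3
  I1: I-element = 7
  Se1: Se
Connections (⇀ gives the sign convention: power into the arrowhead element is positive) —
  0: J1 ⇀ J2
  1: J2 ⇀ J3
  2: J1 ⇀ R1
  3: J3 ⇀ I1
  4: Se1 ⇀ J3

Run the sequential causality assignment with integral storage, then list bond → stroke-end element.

β4 stroke→J3  (source Se1 imposes e)
β3 stroke→I1  (prefer integral on I1)
β1 stroke→J3  (common-f at J3 fixed by 3)
β0 stroke→J2  (common-f at J2 fixed by 1)
β2 stroke→J1  (closing 0-jn rule on J1)

bond 0 →J2
bond 1 →J3
bond 2 →J1
bond 3 →I1
bond 4 →J3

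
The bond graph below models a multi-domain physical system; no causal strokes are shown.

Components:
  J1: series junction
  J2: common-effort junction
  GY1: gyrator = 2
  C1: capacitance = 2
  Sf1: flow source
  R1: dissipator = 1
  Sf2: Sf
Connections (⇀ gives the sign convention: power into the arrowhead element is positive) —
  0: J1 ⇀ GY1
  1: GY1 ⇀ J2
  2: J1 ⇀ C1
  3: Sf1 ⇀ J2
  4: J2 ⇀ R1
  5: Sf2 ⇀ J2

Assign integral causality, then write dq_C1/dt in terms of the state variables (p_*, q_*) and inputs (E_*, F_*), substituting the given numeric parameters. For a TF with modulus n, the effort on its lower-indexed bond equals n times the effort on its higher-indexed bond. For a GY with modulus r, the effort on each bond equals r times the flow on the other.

dq_C1/dt = F_Sf1/2 + F_Sf2/2 - q_C1/8

β3 stroke→Sf1  (Sf1 (Sf) sets flow on bond)
β5 stroke→Sf2  (source Sf2 imposes f)
β2 stroke→J1  (C1 integral (e out))
β0 stroke→GY1  (closing 1-jn rule on J1)
β1 stroke→GY1  (GY1: gyrator matches bond 0)
β4 stroke→J2  (closing 0-jn rule on J2)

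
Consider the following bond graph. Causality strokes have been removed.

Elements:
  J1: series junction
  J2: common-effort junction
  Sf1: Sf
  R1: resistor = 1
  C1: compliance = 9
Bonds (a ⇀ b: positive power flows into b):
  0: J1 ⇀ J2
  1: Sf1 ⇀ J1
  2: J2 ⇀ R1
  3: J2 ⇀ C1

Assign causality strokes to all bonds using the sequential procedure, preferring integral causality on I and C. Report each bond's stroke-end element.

β0 stroke at J1
β1 stroke at Sf1
β2 stroke at R1
β3 stroke at J2

b1 |Sf1  (Sf1 fixes flow; stroke at Sf1)
b0 |J1  (common-f at J1 fixed by 1)
b3 |J2  (C1 integral (e out))
b2 |R1  (J2: bond 3 brought effort, rest push out)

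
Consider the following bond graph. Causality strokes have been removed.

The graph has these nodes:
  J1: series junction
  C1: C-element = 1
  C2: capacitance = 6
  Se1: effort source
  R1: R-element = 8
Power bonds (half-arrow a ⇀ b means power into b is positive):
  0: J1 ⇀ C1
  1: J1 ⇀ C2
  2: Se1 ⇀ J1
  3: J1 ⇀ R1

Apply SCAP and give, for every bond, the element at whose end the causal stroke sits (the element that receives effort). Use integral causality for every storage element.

bond 2 stroke at J1  (source Se1 imposes e)
bond 0 stroke at J1  (C1 outputs effort q/C1)
bond 1 stroke at J1  (prefer integral on C2)
bond 3 stroke at R1  (J1 needs exactly one f-in)

β0 stroke→J1
β1 stroke→J1
β2 stroke→J1
β3 stroke→R1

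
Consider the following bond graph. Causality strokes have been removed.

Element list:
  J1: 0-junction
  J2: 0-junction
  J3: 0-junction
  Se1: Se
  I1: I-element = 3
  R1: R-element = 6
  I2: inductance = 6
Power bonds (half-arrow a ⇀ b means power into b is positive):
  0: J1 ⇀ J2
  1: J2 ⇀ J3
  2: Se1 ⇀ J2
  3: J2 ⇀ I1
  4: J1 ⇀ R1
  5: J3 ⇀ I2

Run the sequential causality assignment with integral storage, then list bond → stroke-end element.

b2 stroke at J2  (Se1: effort source, stroke at far end)
b0 stroke at J1  (common-e at J2 fixed by 2)
b1 stroke at J3  (0-jn J2 has e-setter on 2)
b3 stroke at I1  (J2 effort already set via bond 2)
b5 stroke at I2  (J3 effort already set via bond 1)
b4 stroke at R1  (J1 effort already set via bond 0)

bond 0 →J1
bond 1 →J3
bond 2 →J2
bond 3 →I1
bond 4 →R1
bond 5 →I2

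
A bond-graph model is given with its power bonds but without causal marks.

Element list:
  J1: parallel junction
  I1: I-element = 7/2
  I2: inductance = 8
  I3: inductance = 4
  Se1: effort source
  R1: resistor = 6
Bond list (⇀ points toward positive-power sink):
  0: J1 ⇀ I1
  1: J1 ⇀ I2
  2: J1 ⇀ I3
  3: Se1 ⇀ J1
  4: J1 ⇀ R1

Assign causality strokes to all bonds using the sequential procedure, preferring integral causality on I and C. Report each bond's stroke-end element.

b3 |J1  (source Se1 imposes e)
b0 |I1  (common-e at J1 fixed by 3)
b1 |I2  (common-e at J1 fixed by 3)
b2 |I3  (J1: bond 3 brought effort, rest push out)
b4 |R1  (J1 effort already set via bond 3)

b0 stroke at I1
b1 stroke at I2
b2 stroke at I3
b3 stroke at J1
b4 stroke at R1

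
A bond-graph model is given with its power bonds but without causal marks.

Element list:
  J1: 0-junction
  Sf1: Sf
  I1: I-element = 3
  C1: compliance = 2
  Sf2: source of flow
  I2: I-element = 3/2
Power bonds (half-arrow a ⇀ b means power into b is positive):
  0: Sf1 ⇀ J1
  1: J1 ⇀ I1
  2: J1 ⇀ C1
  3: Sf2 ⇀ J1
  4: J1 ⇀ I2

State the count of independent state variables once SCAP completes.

3  (C1, I1, I2 all integral)

#0 |Sf1  (Sf1 (Sf) sets flow on bond)
#3 |Sf2  (Sf2 (Sf) sets flow on bond)
#1 |I1  (I1 integral (f out))
#2 |J1  (C1 outputs effort q/C1)
#4 |I2  (0-jn J1 has e-setter on 2)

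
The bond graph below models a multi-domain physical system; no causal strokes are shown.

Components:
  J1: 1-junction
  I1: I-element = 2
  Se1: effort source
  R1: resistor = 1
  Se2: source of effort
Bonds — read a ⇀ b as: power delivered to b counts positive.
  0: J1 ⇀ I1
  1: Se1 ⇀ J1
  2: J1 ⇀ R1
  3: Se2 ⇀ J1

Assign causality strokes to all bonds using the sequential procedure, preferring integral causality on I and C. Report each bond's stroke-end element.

bond 1 stroke→J1  (Se1 fixes effort; stroke away)
bond 3 stroke→J1  (Se2: effort source, stroke at far end)
bond 0 stroke→I1  (I1: I, integral causality)
bond 2 stroke→J1  (J1 flow already set via bond 0)

bond 0 stroke at I1
bond 1 stroke at J1
bond 2 stroke at J1
bond 3 stroke at J1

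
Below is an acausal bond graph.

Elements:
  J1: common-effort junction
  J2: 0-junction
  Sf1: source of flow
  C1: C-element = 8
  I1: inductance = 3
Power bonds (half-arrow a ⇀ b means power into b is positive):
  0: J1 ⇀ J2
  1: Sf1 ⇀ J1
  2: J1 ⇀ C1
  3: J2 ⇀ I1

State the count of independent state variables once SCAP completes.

β1 |Sf1  (Sf1 (Sf) sets flow on bond)
β2 |J1  (prefer integral on C1)
β0 |J2  (common-e at J1 fixed by 2)
β3 |I1  (0-jn J2 has e-setter on 0)

2  (C1, I1 all integral)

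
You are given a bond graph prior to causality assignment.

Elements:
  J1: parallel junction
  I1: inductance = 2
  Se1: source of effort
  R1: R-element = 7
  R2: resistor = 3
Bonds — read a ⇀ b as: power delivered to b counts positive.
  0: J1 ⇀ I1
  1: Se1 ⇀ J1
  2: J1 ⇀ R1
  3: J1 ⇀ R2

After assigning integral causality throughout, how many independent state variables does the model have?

bond 1 stroke at J1  (Se1 (Se) sets effort on bond)
bond 0 stroke at I1  (J1: bond 1 brought effort, rest push out)
bond 2 stroke at R1  (0-jn J1 has e-setter on 1)
bond 3 stroke at R2  (common-e at J1 fixed by 1)

1  (I1 all integral)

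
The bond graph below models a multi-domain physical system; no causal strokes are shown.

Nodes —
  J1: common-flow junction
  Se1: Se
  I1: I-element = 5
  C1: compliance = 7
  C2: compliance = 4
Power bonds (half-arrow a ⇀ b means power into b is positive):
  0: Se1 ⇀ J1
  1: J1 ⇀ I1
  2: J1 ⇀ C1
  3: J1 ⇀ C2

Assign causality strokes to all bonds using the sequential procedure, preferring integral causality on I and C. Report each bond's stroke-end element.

bond 0 stroke→J1
bond 1 stroke→I1
bond 2 stroke→J1
bond 3 stroke→J1

bond 0 |J1  (Se1 fixes effort; stroke away)
bond 1 |I1  (I1: I, integral causality)
bond 2 |J1  (J1: bond 1 brought flow, rest push out)
bond 3 |J1  (J1 flow already set via bond 1)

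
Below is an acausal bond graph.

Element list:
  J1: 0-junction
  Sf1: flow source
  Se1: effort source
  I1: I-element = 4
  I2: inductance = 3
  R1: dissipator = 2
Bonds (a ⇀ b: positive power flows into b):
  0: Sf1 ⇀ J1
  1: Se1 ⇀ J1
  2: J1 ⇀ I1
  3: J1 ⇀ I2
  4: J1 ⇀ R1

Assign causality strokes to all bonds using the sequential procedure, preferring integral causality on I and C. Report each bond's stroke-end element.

b0 |Sf1  (Sf1 fixes flow; stroke at Sf1)
b1 |J1  (Se1: effort source, stroke at far end)
b2 |I1  (common-e at J1 fixed by 1)
b3 |I2  (0-jn J1 has e-setter on 1)
b4 |R1  (common-e at J1 fixed by 1)

bond 0 stroke at Sf1
bond 1 stroke at J1
bond 2 stroke at I1
bond 3 stroke at I2
bond 4 stroke at R1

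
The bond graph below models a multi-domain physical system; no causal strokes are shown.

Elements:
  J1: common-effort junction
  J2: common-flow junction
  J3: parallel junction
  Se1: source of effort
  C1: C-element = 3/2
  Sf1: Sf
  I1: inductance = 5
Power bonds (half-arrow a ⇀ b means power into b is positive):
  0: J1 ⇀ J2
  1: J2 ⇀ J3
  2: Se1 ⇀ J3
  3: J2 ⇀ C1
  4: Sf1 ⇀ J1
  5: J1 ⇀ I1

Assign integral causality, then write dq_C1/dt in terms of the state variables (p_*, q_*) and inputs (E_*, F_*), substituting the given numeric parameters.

#2 →J3  (Se1 (Se) sets effort on bond)
#4 →Sf1  (Sf1: flow source, stroke at near end)
#1 →J2  (0-jn J3 has e-setter on 2)
#3 →J2  (C1 outputs effort q/C1)
#0 →J1  (closing 1-jn rule on J2)
#5 →I1  (common-e at J1 fixed by 0)

dq_C1/dt = F_Sf1 - p_I1/5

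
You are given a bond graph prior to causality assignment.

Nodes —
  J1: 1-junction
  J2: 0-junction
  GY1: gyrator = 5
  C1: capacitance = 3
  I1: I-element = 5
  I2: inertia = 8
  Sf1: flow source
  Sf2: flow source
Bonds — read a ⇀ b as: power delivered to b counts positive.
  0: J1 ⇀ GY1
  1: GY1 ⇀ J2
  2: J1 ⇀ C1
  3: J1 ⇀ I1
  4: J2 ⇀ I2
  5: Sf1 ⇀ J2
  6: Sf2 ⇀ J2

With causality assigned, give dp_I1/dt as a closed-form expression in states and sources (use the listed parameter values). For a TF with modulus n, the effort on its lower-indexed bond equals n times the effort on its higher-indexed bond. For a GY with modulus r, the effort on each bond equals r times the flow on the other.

b5 |Sf1  (source Sf1 imposes f)
b6 |Sf2  (source Sf2 imposes f)
b2 |J1  (C1: C, integral causality)
b3 |I1  (prefer integral on I1)
b0 |J1  (J1 flow already set via bond 3)
b1 |J2  (GY GY1: same side as bond 0)
b4 |I2  (0-jn J2 has e-setter on 1)

dp_I1/dt = 5*F_Sf1 + 5*F_Sf2 - 5*p_I2/8 - q_C1/3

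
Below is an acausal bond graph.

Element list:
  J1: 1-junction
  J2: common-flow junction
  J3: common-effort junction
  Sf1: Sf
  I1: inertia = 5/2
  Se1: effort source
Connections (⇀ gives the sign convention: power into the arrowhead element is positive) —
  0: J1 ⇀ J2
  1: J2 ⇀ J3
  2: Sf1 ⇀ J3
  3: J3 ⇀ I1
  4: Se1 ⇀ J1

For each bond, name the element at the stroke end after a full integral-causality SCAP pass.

#2 stroke at Sf1  (Sf1 (Sf) sets flow on bond)
#4 stroke at J1  (source Se1 imposes e)
#0 stroke at J2  (J1: last free bond brings flow in)
#1 stroke at J3  (J2: last free bond brings flow in)
#3 stroke at I1  (common-e at J3 fixed by 1)

bond 0 |J2
bond 1 |J3
bond 2 |Sf1
bond 3 |I1
bond 4 |J1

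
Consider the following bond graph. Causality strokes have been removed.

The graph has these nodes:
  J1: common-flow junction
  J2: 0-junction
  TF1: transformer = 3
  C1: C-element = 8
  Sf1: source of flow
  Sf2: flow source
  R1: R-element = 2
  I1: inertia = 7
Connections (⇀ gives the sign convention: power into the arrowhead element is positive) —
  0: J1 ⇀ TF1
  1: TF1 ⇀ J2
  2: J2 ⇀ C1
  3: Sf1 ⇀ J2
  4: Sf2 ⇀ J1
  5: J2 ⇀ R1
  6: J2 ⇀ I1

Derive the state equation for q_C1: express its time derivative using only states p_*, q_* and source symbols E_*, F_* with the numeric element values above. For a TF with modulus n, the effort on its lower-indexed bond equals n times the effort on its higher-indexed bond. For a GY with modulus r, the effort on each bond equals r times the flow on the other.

β3 |Sf1  (source Sf1 imposes f)
β4 |Sf2  (Sf2 fixes flow; stroke at Sf2)
β0 |J1  (1-jn J1 has f-setter on 4)
β1 |TF1  (TF1 one-in-one-out from 0)
β2 |J2  (C1 integral (e out))
β5 |R1  (common-e at J2 fixed by 2)
β6 |I1  (0-jn J2 has e-setter on 2)

dq_C1/dt = F_Sf1 + 3*F_Sf2 - p_I1/7 - q_C1/16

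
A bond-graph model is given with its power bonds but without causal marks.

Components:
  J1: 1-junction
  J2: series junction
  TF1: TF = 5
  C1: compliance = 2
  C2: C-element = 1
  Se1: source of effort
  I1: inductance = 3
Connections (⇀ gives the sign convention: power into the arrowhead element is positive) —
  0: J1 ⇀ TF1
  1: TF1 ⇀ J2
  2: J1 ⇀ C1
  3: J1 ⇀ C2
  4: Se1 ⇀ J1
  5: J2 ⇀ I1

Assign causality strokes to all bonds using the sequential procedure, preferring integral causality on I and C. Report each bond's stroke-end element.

β4 stroke→J1  (source Se1 imposes e)
β2 stroke→J1  (C1: C, integral causality)
β3 stroke→J1  (C2 integral (e out))
β0 stroke→TF1  (closing 1-jn rule on J1)
β1 stroke→J2  (through TF1, causality passes straight; one stroke at TF1)
β5 stroke→I1  (only one flow-in slot at J2)

β0 →TF1
β1 →J2
β2 →J1
β3 →J1
β4 →J1
β5 →I1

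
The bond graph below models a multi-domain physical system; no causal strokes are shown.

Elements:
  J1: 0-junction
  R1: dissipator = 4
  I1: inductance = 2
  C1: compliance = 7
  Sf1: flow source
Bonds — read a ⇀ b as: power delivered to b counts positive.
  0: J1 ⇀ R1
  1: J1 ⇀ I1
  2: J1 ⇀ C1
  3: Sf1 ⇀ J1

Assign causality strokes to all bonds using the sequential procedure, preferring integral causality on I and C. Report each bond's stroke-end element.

bond 0 stroke at R1
bond 1 stroke at I1
bond 2 stroke at J1
bond 3 stroke at Sf1

b3 stroke→Sf1  (Sf1 fixes flow; stroke at Sf1)
b1 stroke→I1  (I1: I, integral causality)
b2 stroke→J1  (C1 outputs effort q/C1)
b0 stroke→R1  (J1: bond 2 brought effort, rest push out)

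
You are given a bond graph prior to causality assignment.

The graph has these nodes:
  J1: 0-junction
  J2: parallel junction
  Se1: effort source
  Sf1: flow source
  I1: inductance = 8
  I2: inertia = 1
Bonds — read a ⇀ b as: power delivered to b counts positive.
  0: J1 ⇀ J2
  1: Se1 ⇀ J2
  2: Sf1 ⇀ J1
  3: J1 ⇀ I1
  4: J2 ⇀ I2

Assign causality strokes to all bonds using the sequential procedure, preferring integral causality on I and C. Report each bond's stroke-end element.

bond 0 stroke at J1
bond 1 stroke at J2
bond 2 stroke at Sf1
bond 3 stroke at I1
bond 4 stroke at I2

#1 →J2  (Se1: effort source, stroke at far end)
#2 →Sf1  (Sf1 fixes flow; stroke at Sf1)
#0 →J1  (0-jn J2 has e-setter on 1)
#4 →I2  (common-e at J2 fixed by 1)
#3 →I1  (J1: bond 0 brought effort, rest push out)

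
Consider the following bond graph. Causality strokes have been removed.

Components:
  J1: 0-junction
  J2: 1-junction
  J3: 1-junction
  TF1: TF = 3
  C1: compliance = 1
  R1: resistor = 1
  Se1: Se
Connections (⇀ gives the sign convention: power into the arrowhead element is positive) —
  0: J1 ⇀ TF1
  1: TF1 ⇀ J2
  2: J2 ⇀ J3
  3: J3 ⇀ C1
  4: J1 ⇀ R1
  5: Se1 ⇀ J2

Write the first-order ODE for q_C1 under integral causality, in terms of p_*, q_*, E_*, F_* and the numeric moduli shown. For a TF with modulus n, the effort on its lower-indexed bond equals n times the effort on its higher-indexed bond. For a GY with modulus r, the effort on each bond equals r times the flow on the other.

dq_C1/dt = 9*E_Se1 - 9*q_C1

b5 |J2  (Se1 fixes effort; stroke away)
b3 |J3  (C1 outputs effort q/C1)
b2 |J2  (J3 needs exactly one f-in)
b1 |TF1  (only one flow-in slot at J2)
b0 |J1  (TF1 one-in-one-out from 1)
b4 |R1  (J1: bond 0 brought effort, rest push out)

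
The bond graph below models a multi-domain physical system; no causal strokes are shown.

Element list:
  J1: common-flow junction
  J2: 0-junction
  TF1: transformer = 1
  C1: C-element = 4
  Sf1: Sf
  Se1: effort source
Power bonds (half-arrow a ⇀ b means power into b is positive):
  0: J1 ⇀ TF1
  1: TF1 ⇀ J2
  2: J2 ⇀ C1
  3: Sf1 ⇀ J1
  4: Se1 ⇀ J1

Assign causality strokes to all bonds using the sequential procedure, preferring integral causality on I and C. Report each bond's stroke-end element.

bond 3 |Sf1  (Sf1 (Sf) sets flow on bond)
bond 4 |J1  (Se1 fixes effort; stroke away)
bond 0 |J1  (J1 flow already set via bond 3)
bond 1 |TF1  (TF TF1: opposite of bond 0)
bond 2 |J2  (J2 needs exactly one e-in)

b0 stroke at J1
b1 stroke at TF1
b2 stroke at J2
b3 stroke at Sf1
b4 stroke at J1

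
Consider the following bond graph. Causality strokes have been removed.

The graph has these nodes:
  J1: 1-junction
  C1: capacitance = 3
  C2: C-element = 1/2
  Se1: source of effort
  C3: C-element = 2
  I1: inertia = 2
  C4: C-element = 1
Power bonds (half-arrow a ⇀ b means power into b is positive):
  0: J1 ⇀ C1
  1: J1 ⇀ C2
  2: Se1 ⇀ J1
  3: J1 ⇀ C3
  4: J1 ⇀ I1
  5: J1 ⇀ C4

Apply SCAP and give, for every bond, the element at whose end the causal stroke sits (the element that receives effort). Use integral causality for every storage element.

#2 stroke at J1  (Se1 (Se) sets effort on bond)
#0 stroke at J1  (C1 integral (e out))
#1 stroke at J1  (C2 integral (e out))
#3 stroke at J1  (C3 integral (e out))
#4 stroke at I1  (I1 outputs flow p/I1)
#5 stroke at J1  (1-jn J1 has f-setter on 4)

β0 stroke→J1
β1 stroke→J1
β2 stroke→J1
β3 stroke→J1
β4 stroke→I1
β5 stroke→J1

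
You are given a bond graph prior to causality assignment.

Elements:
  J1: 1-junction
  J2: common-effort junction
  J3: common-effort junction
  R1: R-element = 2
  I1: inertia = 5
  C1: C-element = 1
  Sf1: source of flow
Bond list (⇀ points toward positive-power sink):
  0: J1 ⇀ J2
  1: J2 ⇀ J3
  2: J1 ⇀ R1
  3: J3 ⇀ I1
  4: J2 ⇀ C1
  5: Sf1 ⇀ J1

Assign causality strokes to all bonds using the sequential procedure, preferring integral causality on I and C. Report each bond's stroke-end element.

bond 5 →Sf1  (Sf1 (Sf) sets flow on bond)
bond 0 →J1  (J1 flow already set via bond 5)
bond 2 →J1  (1-jn J1 has f-setter on 5)
bond 3 →I1  (I1 integral (f out))
bond 1 →J3  (closing 0-jn rule on J3)
bond 4 →J2  (J2 needs exactly one e-in)

b0 →J1
b1 →J3
b2 →J1
b3 →I1
b4 →J2
b5 →Sf1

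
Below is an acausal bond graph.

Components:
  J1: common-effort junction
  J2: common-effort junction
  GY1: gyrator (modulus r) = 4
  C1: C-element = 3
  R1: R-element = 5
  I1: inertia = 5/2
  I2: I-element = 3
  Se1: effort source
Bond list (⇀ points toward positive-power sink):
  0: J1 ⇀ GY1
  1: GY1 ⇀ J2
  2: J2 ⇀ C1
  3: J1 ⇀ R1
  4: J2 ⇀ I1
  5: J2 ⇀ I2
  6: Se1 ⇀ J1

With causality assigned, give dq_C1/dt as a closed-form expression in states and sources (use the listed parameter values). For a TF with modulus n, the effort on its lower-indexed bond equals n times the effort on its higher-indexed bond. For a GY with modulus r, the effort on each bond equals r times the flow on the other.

dq_C1/dt = E_Se1/4 - 2*p_I1/5 - p_I2/3

#6 →J1  (Se1 (Se) sets effort on bond)
#0 →GY1  (0-jn J1 has e-setter on 6)
#3 →R1  (J1 effort already set via bond 6)
#1 →GY1  (GY1: gyrator matches bond 0)
#2 →J2  (C1: C, integral causality)
#4 →I1  (0-jn J2 has e-setter on 2)
#5 →I2  (J2: bond 2 brought effort, rest push out)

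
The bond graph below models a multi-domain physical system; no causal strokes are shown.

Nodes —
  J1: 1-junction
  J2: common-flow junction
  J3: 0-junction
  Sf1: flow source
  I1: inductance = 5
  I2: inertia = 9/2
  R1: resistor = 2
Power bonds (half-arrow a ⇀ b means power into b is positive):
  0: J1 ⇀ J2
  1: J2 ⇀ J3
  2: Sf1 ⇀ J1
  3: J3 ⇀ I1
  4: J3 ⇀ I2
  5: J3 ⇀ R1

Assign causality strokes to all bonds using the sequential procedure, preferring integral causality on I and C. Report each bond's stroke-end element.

b0 |J1
b1 |J2
b2 |Sf1
b3 |I1
b4 |I2
b5 |J3

b2 |Sf1  (source Sf1 imposes f)
b0 |J1  (J1: bond 2 brought flow, rest push out)
b1 |J2  (common-f at J2 fixed by 0)
b3 |I1  (prefer integral on I1)
b4 |I2  (prefer integral on I2)
b5 |J3  (J3 needs exactly one e-in)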